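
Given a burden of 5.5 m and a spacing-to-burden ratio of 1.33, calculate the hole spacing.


7.315 m

Spacing = burden * ratio
= 5.5 * 1.33
= 7.315 m


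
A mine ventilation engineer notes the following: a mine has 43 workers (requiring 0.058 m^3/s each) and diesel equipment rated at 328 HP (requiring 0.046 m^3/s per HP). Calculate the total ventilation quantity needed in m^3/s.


Airflow for workers:
Q_people = 43 * 0.058 = 2.494 m^3/s
Airflow for diesel equipment:
Q_diesel = 328 * 0.046 = 15.088 m^3/s
Total ventilation:
Q_total = 2.494 + 15.088
= 17.582 m^3/s

17.582 m^3/s


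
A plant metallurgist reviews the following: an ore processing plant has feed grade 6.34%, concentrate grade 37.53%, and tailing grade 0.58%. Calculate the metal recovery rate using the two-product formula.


92.2778%

Using the two-product formula:
R = 100 * c * (f - t) / (f * (c - t))
Numerator = 100 * 37.53 * (6.34 - 0.58)
= 100 * 37.53 * 5.76
= 21617.28
Denominator = 6.34 * (37.53 - 0.58)
= 6.34 * 36.95
= 234.263
R = 21617.28 / 234.263
= 92.2778%


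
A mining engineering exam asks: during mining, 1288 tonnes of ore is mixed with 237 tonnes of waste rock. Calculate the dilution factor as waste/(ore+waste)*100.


15.541%

Total material = ore + waste
= 1288 + 237 = 1525 tonnes
Dilution = waste / total * 100
= 237 / 1525 * 100
= 0.1554098361 * 100
= 15.541%


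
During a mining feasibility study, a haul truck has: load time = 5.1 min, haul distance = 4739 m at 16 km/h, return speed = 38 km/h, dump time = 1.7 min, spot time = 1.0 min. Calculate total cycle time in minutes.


33.0539 min

Convert haul speed to m/min: 16 * 1000/60 = 266.6666667 m/min
Haul time = 4739 / 266.6666667 = 17.77125 min
Convert return speed to m/min: 38 * 1000/60 = 633.3333333 m/min
Return time = 4739 / 633.3333333 = 7.482631579 min
Total cycle time:
= 5.1 + 17.77125 + 1.7 + 7.482631579 + 1.0
= 33.0539 min


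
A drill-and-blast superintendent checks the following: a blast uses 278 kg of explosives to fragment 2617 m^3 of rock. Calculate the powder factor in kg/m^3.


Powder factor = explosive mass / rock volume
= 278 / 2617
= 0.1062 kg/m^3

0.1062 kg/m^3


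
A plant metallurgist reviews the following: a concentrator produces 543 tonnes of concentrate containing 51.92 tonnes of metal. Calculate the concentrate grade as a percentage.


9.5617%

Grade = (metal in concentrate / concentrate mass) * 100
= (51.92 / 543) * 100
= 0.09561694291 * 100
= 9.5617%


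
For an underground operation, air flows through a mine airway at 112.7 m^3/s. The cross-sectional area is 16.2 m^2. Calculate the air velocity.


Velocity = flow rate / cross-sectional area
= 112.7 / 16.2
= 6.9568 m/s

6.9568 m/s


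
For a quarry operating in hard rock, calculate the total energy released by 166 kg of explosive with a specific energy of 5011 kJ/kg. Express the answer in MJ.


Energy = mass * specific_energy / 1000
= 166 * 5011 / 1000
= 831826 / 1000
= 831.826 MJ

831.826 MJ


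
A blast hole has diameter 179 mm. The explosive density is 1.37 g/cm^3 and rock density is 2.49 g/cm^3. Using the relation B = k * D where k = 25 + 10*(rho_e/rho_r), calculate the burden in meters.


First, compute k:
rho_e / rho_r = 1.37 / 2.49 = 0.5502008032
k = 25 + 10 * 0.5502008032 = 30.50200803
Then, compute burden:
B = k * D / 1000 = 30.50200803 * 179 / 1000
= 5459.859438 / 1000
= 5.4599 m

5.4599 m


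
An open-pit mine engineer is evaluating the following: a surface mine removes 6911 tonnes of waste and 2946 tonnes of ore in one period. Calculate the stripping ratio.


2.3459

Stripping ratio = waste tonnage / ore tonnage
= 6911 / 2946
= 2.3459


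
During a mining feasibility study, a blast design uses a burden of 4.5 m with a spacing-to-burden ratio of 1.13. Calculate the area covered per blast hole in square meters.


First, find the spacing:
Spacing = burden * ratio = 4.5 * 1.13
= 5.085 m
Then, calculate the area:
Area = burden * spacing = 4.5 * 5.085
= 22.8825 m^2

22.8825 m^2


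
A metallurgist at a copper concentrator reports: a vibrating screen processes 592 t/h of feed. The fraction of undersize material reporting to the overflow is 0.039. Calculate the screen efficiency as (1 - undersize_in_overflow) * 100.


96.1%

Screen efficiency = (1 - fraction of undersize in overflow) * 100
= (1 - 0.039) * 100
= 0.961 * 100
= 96.1%


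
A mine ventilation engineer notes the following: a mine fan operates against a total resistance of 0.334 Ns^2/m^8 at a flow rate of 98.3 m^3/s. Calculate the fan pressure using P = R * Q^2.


3227.4053 Pa

Compute Q^2:
Q^2 = 98.3^2 = 9662.89
Compute pressure:
P = R * Q^2 = 0.334 * 9662.89
= 3227.4053 Pa


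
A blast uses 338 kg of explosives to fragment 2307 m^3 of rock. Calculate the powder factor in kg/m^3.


Powder factor = explosive mass / rock volume
= 338 / 2307
= 0.1465 kg/m^3

0.1465 kg/m^3


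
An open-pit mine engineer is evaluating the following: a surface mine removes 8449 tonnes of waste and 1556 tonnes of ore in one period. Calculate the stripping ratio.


5.4299

Stripping ratio = waste tonnage / ore tonnage
= 8449 / 1556
= 5.4299


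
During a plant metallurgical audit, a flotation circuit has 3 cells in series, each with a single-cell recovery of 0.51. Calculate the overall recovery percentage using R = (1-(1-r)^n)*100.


88.2351%

Complement of single-cell recovery:
1 - r = 1 - 0.51 = 0.49
Raise to power n:
(1 - r)^3 = 0.49^3 = 0.117649
Overall recovery:
R = (1 - 0.117649) * 100
= 88.2351%


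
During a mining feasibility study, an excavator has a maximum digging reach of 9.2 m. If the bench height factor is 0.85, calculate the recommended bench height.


7.82 m

Bench height = reach * factor
= 9.2 * 0.85
= 7.82 m


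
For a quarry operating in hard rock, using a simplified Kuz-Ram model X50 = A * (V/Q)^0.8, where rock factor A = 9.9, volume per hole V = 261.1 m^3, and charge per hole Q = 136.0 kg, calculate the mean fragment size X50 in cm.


Compute V/Q:
V/Q = 261.1 / 136.0 = 1.919852941
Raise to the power 0.8:
(V/Q)^0.8 = 1.919852941^0.8 = 1.685056125
Multiply by A:
X50 = 9.9 * 1.685056125
= 16.6821 cm

16.6821 cm


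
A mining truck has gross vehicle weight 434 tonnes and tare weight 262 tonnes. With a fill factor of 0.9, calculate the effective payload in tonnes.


Maximum payload = gross - tare
= 434 - 262 = 172 tonnes
Effective payload = max payload * fill factor
= 172 * 0.9
= 154.8 tonnes

154.8 tonnes


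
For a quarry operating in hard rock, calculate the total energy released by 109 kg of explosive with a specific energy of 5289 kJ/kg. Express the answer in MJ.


Energy = mass * specific_energy / 1000
= 109 * 5289 / 1000
= 576501 / 1000
= 576.501 MJ

576.501 MJ


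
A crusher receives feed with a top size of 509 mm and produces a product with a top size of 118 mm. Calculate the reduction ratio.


4.3136

Reduction ratio = feed size / product size
= 509 / 118
= 4.3136


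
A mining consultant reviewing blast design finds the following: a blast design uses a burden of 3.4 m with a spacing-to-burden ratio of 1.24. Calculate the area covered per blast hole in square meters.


14.3344 m^2

First, find the spacing:
Spacing = burden * ratio = 3.4 * 1.24
= 4.216 m
Then, calculate the area:
Area = burden * spacing = 3.4 * 4.216
= 14.3344 m^2


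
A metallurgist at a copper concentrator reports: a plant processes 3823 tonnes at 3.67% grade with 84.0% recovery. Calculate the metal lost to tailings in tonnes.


22.4487 tonnes

Total metal in feed:
= 3823 * 3.67 / 100 = 140.3041 tonnes
Metal recovered:
= 140.3041 * 84.0 / 100 = 117.855444 tonnes
Metal lost to tailings:
= 140.3041 - 117.855444
= 22.4487 tonnes


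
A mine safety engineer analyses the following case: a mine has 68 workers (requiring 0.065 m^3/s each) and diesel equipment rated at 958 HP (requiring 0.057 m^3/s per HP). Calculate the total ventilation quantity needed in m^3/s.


59.026 m^3/s

Airflow for workers:
Q_people = 68 * 0.065 = 4.42 m^3/s
Airflow for diesel equipment:
Q_diesel = 958 * 0.057 = 54.606 m^3/s
Total ventilation:
Q_total = 4.42 + 54.606
= 59.026 m^3/s


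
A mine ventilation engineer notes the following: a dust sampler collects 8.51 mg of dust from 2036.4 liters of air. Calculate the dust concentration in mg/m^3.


4.1789 mg/m^3

Convert liters to m^3: 1 m^3 = 1000 L
Concentration = mass / volume * 1000
= 8.51 / 2036.4 * 1000
= 0.004178943233 * 1000
= 4.1789 mg/m^3


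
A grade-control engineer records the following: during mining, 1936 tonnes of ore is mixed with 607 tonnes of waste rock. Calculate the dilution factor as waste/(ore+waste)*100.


Total material = ore + waste
= 1936 + 607 = 2543 tonnes
Dilution = waste / total * 100
= 607 / 2543 * 100
= 0.2386944554 * 100
= 23.8694%

23.8694%


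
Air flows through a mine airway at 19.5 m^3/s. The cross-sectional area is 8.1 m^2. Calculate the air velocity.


2.4074 m/s

Velocity = flow rate / cross-sectional area
= 19.5 / 8.1
= 2.4074 m/s


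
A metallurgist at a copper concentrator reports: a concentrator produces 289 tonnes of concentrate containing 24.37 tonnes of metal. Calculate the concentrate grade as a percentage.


Grade = (metal in concentrate / concentrate mass) * 100
= (24.37 / 289) * 100
= 0.08432525952 * 100
= 8.4325%

8.4325%


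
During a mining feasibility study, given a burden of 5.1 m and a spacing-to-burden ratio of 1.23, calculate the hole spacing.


Spacing = burden * ratio
= 5.1 * 1.23
= 6.273 m

6.273 m


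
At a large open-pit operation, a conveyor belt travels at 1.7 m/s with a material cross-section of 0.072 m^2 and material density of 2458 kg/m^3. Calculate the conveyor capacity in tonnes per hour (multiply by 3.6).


1083.0931 t/h

Volumetric flow = speed * area
= 1.7 * 0.072 = 0.1224 m^3/s
Mass flow = volumetric * density
= 0.1224 * 2458 = 300.8592 kg/s
Convert to t/h: multiply by 3.6
Capacity = 300.8592 * 3.6
= 1083.0931 t/h


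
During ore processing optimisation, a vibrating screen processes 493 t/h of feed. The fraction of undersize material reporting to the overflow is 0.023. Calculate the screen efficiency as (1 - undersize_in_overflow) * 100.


97.7%

Screen efficiency = (1 - fraction of undersize in overflow) * 100
= (1 - 0.023) * 100
= 0.977 * 100
= 97.7%


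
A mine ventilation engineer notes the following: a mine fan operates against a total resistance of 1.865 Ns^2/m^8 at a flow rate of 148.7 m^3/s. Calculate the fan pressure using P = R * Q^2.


41238.3019 Pa

Compute Q^2:
Q^2 = 148.7^2 = 22111.69
Compute pressure:
P = R * Q^2 = 1.865 * 22111.69
= 41238.3019 Pa


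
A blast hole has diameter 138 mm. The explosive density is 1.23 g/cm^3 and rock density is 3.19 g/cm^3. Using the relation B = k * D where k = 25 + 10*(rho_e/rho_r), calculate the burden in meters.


First, compute k:
rho_e / rho_r = 1.23 / 3.19 = 0.3855799373
k = 25 + 10 * 0.3855799373 = 28.85579937
Then, compute burden:
B = k * D / 1000 = 28.85579937 * 138 / 1000
= 3982.100313 / 1000
= 3.9821 m

3.9821 m


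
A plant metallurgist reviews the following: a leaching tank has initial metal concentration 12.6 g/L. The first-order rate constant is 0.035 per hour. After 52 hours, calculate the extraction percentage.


83.7974%

Compute the exponent:
-k * t = -0.035 * 52 = -1.82
Remaining concentration:
C = 12.6 * exp(-1.82)
= 12.6 * 0.1620257509
= 2.041524462 g/L
Extracted = 12.6 - 2.041524462 = 10.55847554 g/L
Extraction % = 10.55847554 / 12.6 * 100
= 83.7974%


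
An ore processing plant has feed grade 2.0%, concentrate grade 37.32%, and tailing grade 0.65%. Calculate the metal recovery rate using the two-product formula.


68.6965%

Using the two-product formula:
R = 100 * c * (f - t) / (f * (c - t))
Numerator = 100 * 37.32 * (2.0 - 0.65)
= 100 * 37.32 * 1.35
= 5038.2
Denominator = 2.0 * (37.32 - 0.65)
= 2.0 * 36.67
= 73.34
R = 5038.2 / 73.34
= 68.6965%


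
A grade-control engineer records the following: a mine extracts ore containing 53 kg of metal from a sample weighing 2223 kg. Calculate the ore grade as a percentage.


2.3842%

Ore grade = (metal mass / ore mass) * 100
= (53 / 2223) * 100
= 0.02384165542 * 100
= 2.3842%


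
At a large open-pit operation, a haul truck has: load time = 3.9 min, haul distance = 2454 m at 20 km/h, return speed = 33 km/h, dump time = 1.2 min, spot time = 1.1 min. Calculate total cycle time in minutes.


18.0238 min

Convert haul speed to m/min: 20 * 1000/60 = 333.3333333 m/min
Haul time = 2454 / 333.3333333 = 7.362 min
Convert return speed to m/min: 33 * 1000/60 = 550 m/min
Return time = 2454 / 550 = 4.461818182 min
Total cycle time:
= 3.9 + 7.362 + 1.2 + 4.461818182 + 1.1
= 18.0238 min


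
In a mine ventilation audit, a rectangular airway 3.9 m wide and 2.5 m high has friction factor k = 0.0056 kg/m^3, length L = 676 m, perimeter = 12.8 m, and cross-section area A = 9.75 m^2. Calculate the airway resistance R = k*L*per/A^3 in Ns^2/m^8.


0.0523 Ns^2/m^8

Compute the numerator:
k * L * per = 0.0056 * 676 * 12.8
= 48.45568
Compute the denominator:
A^3 = 9.75^3 = 926.859375
Resistance:
R = 48.45568 / 926.859375
= 0.0523 Ns^2/m^8


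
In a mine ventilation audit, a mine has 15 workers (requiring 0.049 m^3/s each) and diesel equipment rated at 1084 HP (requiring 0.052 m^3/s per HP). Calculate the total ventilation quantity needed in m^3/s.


Airflow for workers:
Q_people = 15 * 0.049 = 0.735 m^3/s
Airflow for diesel equipment:
Q_diesel = 1084 * 0.052 = 56.368 m^3/s
Total ventilation:
Q_total = 0.735 + 56.368
= 57.103 m^3/s

57.103 m^3/s


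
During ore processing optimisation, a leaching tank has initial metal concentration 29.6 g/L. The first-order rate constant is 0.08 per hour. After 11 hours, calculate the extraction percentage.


58.5217%

Compute the exponent:
-k * t = -0.08 * 11 = -0.88
Remaining concentration:
C = 29.6 * exp(-0.88)
= 29.6 * 0.4147829117
= 12.27757419 g/L
Extracted = 29.6 - 12.27757419 = 17.32242581 g/L
Extraction % = 17.32242581 / 29.6 * 100
= 58.5217%


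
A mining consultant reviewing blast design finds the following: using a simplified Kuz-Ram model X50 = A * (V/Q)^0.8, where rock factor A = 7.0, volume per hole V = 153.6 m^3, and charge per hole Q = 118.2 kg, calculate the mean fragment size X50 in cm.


8.6321 cm

Compute V/Q:
V/Q = 153.6 / 118.2 = 1.299492386
Raise to the power 0.8:
(V/Q)^0.8 = 1.299492386^0.8 = 1.233158757
Multiply by A:
X50 = 7.0 * 1.233158757
= 8.6321 cm


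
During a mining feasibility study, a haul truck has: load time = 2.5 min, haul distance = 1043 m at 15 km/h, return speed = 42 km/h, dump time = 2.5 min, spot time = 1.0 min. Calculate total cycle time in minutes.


11.662 min

Convert haul speed to m/min: 15 * 1000/60 = 250 m/min
Haul time = 1043 / 250 = 4.172 min
Convert return speed to m/min: 42 * 1000/60 = 700 m/min
Return time = 1043 / 700 = 1.49 min
Total cycle time:
= 2.5 + 4.172 + 2.5 + 1.49 + 1.0
= 11.662 min


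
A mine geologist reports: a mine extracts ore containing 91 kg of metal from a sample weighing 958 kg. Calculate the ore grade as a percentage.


Ore grade = (metal mass / ore mass) * 100
= (91 / 958) * 100
= 0.09498956159 * 100
= 9.499%

9.499%


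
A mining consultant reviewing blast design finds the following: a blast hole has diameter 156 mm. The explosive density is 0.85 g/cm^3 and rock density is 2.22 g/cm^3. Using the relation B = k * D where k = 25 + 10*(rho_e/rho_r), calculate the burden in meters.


First, compute k:
rho_e / rho_r = 0.85 / 2.22 = 0.3828828829
k = 25 + 10 * 0.3828828829 = 28.82882883
Then, compute burden:
B = k * D / 1000 = 28.82882883 * 156 / 1000
= 4497.297297 / 1000
= 4.4973 m

4.4973 m


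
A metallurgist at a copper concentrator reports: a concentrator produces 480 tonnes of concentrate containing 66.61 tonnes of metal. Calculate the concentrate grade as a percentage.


Grade = (metal in concentrate / concentrate mass) * 100
= (66.61 / 480) * 100
= 0.1387708333 * 100
= 13.8771%

13.8771%


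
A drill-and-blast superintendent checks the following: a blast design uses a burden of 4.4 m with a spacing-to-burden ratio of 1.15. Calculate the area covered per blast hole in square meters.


First, find the spacing:
Spacing = burden * ratio = 4.4 * 1.15
= 5.06 m
Then, calculate the area:
Area = burden * spacing = 4.4 * 5.06
= 22.264 m^2

22.264 m^2


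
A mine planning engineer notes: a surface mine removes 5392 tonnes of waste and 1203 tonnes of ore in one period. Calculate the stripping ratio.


4.4821

Stripping ratio = waste tonnage / ore tonnage
= 5392 / 1203
= 4.4821


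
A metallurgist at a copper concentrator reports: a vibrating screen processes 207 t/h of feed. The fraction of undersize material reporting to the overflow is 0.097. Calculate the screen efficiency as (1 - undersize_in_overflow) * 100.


90.3%

Screen efficiency = (1 - fraction of undersize in overflow) * 100
= (1 - 0.097) * 100
= 0.903 * 100
= 90.3%


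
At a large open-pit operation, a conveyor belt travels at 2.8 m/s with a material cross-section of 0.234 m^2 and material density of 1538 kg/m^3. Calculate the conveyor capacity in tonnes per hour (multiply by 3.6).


Volumetric flow = speed * area
= 2.8 * 0.234 = 0.6552 m^3/s
Mass flow = volumetric * density
= 0.6552 * 1538 = 1007.6976 kg/s
Convert to t/h: multiply by 3.6
Capacity = 1007.6976 * 3.6
= 3627.7114 t/h

3627.7114 t/h


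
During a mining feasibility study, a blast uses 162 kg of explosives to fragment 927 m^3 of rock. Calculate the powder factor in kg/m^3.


0.1748 kg/m^3

Powder factor = explosive mass / rock volume
= 162 / 927
= 0.1748 kg/m^3


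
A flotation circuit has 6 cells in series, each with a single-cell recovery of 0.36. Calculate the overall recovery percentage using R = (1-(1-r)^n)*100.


Complement of single-cell recovery:
1 - r = 1 - 0.36 = 0.64
Raise to power n:
(1 - r)^6 = 0.64^6 = 0.06871947674
Overall recovery:
R = (1 - 0.06871947674) * 100
= 93.1281%

93.1281%


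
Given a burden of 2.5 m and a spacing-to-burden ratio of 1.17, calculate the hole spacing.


Spacing = burden * ratio
= 2.5 * 1.17
= 2.925 m

2.925 m


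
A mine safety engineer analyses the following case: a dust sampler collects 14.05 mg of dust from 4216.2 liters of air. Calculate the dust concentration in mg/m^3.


3.3324 mg/m^3

Convert liters to m^3: 1 m^3 = 1000 L
Concentration = mass / volume * 1000
= 14.05 / 4216.2 * 1000
= 0.003332384612 * 1000
= 3.3324 mg/m^3


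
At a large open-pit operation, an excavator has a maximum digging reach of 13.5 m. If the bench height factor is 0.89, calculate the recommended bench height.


12.015 m

Bench height = reach * factor
= 13.5 * 0.89
= 12.015 m


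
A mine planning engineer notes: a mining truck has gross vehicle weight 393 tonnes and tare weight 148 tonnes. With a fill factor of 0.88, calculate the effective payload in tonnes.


Maximum payload = gross - tare
= 393 - 148 = 245 tonnes
Effective payload = max payload * fill factor
= 245 * 0.88
= 215.6 tonnes

215.6 tonnes


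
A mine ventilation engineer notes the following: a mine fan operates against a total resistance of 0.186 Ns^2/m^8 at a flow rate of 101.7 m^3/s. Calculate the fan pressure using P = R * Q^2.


Compute Q^2:
Q^2 = 101.7^2 = 10342.89
Compute pressure:
P = R * Q^2 = 0.186 * 10342.89
= 1923.7775 Pa

1923.7775 Pa


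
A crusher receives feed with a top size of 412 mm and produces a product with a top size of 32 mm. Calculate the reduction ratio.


12.875

Reduction ratio = feed size / product size
= 412 / 32
= 12.875


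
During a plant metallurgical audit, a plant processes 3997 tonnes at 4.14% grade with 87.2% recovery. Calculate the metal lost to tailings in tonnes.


21.1809 tonnes

Total metal in feed:
= 3997 * 4.14 / 100 = 165.4758 tonnes
Metal recovered:
= 165.4758 * 87.2 / 100 = 144.2948976 tonnes
Metal lost to tailings:
= 165.4758 - 144.2948976
= 21.1809 tonnes


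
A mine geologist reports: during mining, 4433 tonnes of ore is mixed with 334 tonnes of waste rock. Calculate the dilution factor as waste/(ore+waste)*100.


7.0065%

Total material = ore + waste
= 4433 + 334 = 4767 tonnes
Dilution = waste / total * 100
= 334 / 4767 * 100
= 0.07006503042 * 100
= 7.0065%


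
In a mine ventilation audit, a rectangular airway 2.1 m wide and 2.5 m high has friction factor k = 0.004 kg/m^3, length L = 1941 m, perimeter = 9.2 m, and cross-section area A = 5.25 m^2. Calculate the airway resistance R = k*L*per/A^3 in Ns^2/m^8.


Compute the numerator:
k * L * per = 0.004 * 1941 * 9.2
= 71.4288
Compute the denominator:
A^3 = 5.25^3 = 144.703125
Resistance:
R = 71.4288 / 144.703125
= 0.4936 Ns^2/m^8

0.4936 Ns^2/m^8


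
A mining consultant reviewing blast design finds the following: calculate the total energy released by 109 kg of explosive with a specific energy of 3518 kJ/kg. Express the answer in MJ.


Energy = mass * specific_energy / 1000
= 109 * 3518 / 1000
= 383462 / 1000
= 383.462 MJ

383.462 MJ


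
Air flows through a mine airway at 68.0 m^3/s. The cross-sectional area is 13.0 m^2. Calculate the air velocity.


5.2308 m/s

Velocity = flow rate / cross-sectional area
= 68.0 / 13.0
= 5.2308 m/s


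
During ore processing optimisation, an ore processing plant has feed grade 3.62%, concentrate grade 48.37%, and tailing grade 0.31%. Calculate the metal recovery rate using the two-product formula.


92.0263%

Using the two-product formula:
R = 100 * c * (f - t) / (f * (c - t))
Numerator = 100 * 48.37 * (3.62 - 0.31)
= 100 * 48.37 * 3.31
= 16010.47
Denominator = 3.62 * (48.37 - 0.31)
= 3.62 * 48.06
= 173.9772
R = 16010.47 / 173.9772
= 92.0263%


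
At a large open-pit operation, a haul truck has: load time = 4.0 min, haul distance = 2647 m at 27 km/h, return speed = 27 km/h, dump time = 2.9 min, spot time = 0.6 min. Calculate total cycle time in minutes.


Convert haul speed to m/min: 27 * 1000/60 = 450 m/min
Haul time = 2647 / 450 = 5.882222222 min
Convert return speed to m/min: 27 * 1000/60 = 450 m/min
Return time = 2647 / 450 = 5.882222222 min
Total cycle time:
= 4.0 + 5.882222222 + 2.9 + 5.882222222 + 0.6
= 19.2644 min

19.2644 min


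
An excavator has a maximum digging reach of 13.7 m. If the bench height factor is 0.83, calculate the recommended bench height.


Bench height = reach * factor
= 13.7 * 0.83
= 11.371 m

11.371 m


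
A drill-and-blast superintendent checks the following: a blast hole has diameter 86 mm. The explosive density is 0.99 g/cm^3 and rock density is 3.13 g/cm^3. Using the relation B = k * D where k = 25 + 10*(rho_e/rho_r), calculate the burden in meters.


2.422 m

First, compute k:
rho_e / rho_r = 0.99 / 3.13 = 0.3162939297
k = 25 + 10 * 0.3162939297 = 28.1629393
Then, compute burden:
B = k * D / 1000 = 28.1629393 * 86 / 1000
= 2422.01278 / 1000
= 2.422 m


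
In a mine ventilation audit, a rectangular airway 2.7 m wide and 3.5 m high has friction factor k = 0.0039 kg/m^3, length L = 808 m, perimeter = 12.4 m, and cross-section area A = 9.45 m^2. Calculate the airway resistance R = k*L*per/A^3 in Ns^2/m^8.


0.0463 Ns^2/m^8

Compute the numerator:
k * L * per = 0.0039 * 808 * 12.4
= 39.07488
Compute the denominator:
A^3 = 9.45^3 = 843.908625
Resistance:
R = 39.07488 / 843.908625
= 0.0463 Ns^2/m^8


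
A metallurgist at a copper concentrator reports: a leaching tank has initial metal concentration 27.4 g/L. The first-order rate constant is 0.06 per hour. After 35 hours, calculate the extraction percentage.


87.7544%

Compute the exponent:
-k * t = -0.06 * 35 = -2.1
Remaining concentration:
C = 27.4 * exp(-2.1)
= 27.4 * 0.1224564283
= 3.355306134 g/L
Extracted = 27.4 - 3.355306134 = 24.04469387 g/L
Extraction % = 24.04469387 / 27.4 * 100
= 87.7544%


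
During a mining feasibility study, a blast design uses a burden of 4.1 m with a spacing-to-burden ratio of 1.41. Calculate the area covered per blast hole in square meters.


First, find the spacing:
Spacing = burden * ratio = 4.1 * 1.41
= 5.781 m
Then, calculate the area:
Area = burden * spacing = 4.1 * 5.781
= 23.7021 m^2

23.7021 m^2


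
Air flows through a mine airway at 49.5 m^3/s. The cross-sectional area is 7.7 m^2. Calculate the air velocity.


6.4286 m/s

Velocity = flow rate / cross-sectional area
= 49.5 / 7.7
= 6.4286 m/s


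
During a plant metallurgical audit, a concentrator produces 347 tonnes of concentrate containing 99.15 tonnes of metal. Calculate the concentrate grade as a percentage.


Grade = (metal in concentrate / concentrate mass) * 100
= (99.15 / 347) * 100
= 0.2857348703 * 100
= 28.5735%

28.5735%


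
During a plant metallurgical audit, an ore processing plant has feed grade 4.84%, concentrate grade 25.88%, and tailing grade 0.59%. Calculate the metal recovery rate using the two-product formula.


89.8585%

Using the two-product formula:
R = 100 * c * (f - t) / (f * (c - t))
Numerator = 100 * 25.88 * (4.84 - 0.59)
= 100 * 25.88 * 4.25
= 10999.0
Denominator = 4.84 * (25.88 - 0.59)
= 4.84 * 25.29
= 122.4036
R = 10999.0 / 122.4036
= 89.8585%


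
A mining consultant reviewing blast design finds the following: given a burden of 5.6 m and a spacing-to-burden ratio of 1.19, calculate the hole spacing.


Spacing = burden * ratio
= 5.6 * 1.19
= 6.664 m

6.664 m


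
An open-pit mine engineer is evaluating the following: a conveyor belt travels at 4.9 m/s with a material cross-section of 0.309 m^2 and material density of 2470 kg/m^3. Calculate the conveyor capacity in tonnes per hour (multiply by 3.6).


Volumetric flow = speed * area
= 4.9 * 0.309 = 1.5141 m^3/s
Mass flow = volumetric * density
= 1.5141 * 2470 = 3739.827 kg/s
Convert to t/h: multiply by 3.6
Capacity = 3739.827 * 3.6
= 13463.3772 t/h

13463.3772 t/h


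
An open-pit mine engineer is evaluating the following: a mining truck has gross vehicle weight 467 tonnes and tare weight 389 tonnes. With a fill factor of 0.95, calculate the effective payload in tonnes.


Maximum payload = gross - tare
= 467 - 389 = 78 tonnes
Effective payload = max payload * fill factor
= 78 * 0.95
= 74.1 tonnes

74.1 tonnes


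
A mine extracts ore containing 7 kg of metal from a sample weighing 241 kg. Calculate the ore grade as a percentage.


Ore grade = (metal mass / ore mass) * 100
= (7 / 241) * 100
= 0.02904564315 * 100
= 2.9046%

2.9046%


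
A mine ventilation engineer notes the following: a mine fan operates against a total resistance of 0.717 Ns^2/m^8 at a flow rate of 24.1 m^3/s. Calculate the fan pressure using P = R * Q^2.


416.4408 Pa

Compute Q^2:
Q^2 = 24.1^2 = 580.81
Compute pressure:
P = R * Q^2 = 0.717 * 580.81
= 416.4408 Pa


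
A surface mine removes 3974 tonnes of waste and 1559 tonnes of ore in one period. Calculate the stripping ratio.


2.5491

Stripping ratio = waste tonnage / ore tonnage
= 3974 / 1559
= 2.5491


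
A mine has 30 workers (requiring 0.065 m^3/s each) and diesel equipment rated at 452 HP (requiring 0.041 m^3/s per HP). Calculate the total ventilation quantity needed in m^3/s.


Airflow for workers:
Q_people = 30 * 0.065 = 1.95 m^3/s
Airflow for diesel equipment:
Q_diesel = 452 * 0.041 = 18.532 m^3/s
Total ventilation:
Q_total = 1.95 + 18.532
= 20.482 m^3/s

20.482 m^3/s


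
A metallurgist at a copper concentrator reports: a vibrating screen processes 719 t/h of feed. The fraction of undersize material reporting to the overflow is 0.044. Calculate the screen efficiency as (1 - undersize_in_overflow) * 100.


95.6%

Screen efficiency = (1 - fraction of undersize in overflow) * 100
= (1 - 0.044) * 100
= 0.956 * 100
= 95.6%


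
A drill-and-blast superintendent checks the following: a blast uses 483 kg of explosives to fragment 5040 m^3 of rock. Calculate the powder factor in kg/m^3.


0.0958 kg/m^3

Powder factor = explosive mass / rock volume
= 483 / 5040
= 0.0958 kg/m^3


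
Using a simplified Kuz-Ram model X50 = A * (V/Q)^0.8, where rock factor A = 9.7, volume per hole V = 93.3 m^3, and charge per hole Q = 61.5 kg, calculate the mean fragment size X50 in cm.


13.5387 cm

Compute V/Q:
V/Q = 93.3 / 61.5 = 1.517073171
Raise to the power 0.8:
(V/Q)^0.8 = 1.517073171^0.8 = 1.395742241
Multiply by A:
X50 = 9.7 * 1.395742241
= 13.5387 cm


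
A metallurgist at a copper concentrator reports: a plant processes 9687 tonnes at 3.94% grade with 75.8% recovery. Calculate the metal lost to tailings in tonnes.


Total metal in feed:
= 9687 * 3.94 / 100 = 381.6678 tonnes
Metal recovered:
= 381.6678 * 75.8 / 100 = 289.3041924 tonnes
Metal lost to tailings:
= 381.6678 - 289.3041924
= 92.3636 tonnes

92.3636 tonnes


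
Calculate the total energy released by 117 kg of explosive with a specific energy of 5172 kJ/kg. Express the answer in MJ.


Energy = mass * specific_energy / 1000
= 117 * 5172 / 1000
= 605124 / 1000
= 605.124 MJ

605.124 MJ


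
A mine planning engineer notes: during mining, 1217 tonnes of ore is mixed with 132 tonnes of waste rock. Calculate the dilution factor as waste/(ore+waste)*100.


Total material = ore + waste
= 1217 + 132 = 1349 tonnes
Dilution = waste / total * 100
= 132 / 1349 * 100
= 0.09785025945 * 100
= 9.785%

9.785%


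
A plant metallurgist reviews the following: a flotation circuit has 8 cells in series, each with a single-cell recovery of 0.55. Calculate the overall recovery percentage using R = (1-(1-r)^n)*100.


Complement of single-cell recovery:
1 - r = 1 - 0.55 = 0.45
Raise to power n:
(1 - r)^8 = 0.45^8 = 0.001681512539
Overall recovery:
R = (1 - 0.001681512539) * 100
= 99.8318%

99.8318%


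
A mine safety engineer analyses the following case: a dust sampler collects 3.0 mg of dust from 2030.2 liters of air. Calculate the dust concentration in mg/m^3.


1.4777 mg/m^3

Convert liters to m^3: 1 m^3 = 1000 L
Concentration = mass / volume * 1000
= 3.0 / 2030.2 * 1000
= 0.001477686927 * 1000
= 1.4777 mg/m^3


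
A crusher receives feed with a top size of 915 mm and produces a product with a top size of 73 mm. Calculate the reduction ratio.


12.5342

Reduction ratio = feed size / product size
= 915 / 73
= 12.5342


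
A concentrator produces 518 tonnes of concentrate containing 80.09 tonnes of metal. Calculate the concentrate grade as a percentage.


Grade = (metal in concentrate / concentrate mass) * 100
= (80.09 / 518) * 100
= 0.1546138996 * 100
= 15.4614%

15.4614%


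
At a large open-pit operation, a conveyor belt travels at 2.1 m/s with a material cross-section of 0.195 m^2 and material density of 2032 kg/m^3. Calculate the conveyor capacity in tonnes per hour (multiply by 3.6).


Volumetric flow = speed * area
= 2.1 * 0.195 = 0.4095 m^3/s
Mass flow = volumetric * density
= 0.4095 * 2032 = 832.104 kg/s
Convert to t/h: multiply by 3.6
Capacity = 832.104 * 3.6
= 2995.5744 t/h

2995.5744 t/h


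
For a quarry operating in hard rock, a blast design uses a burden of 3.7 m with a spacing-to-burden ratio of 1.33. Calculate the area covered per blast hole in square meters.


18.2077 m^2

First, find the spacing:
Spacing = burden * ratio = 3.7 * 1.33
= 4.921 m
Then, calculate the area:
Area = burden * spacing = 3.7 * 4.921
= 18.2077 m^2


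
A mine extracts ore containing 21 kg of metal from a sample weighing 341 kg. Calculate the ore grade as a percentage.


Ore grade = (metal mass / ore mass) * 100
= (21 / 341) * 100
= 0.06158357771 * 100
= 6.1584%

6.1584%


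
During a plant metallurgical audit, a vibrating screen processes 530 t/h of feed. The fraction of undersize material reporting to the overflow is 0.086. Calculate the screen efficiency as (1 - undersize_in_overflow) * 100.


Screen efficiency = (1 - fraction of undersize in overflow) * 100
= (1 - 0.086) * 100
= 0.914 * 100
= 91.4%

91.4%


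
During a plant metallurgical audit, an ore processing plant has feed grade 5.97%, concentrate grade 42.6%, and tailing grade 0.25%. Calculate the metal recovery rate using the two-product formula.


Using the two-product formula:
R = 100 * c * (f - t) / (f * (c - t))
Numerator = 100 * 42.6 * (5.97 - 0.25)
= 100 * 42.6 * 5.72
= 24367.2
Denominator = 5.97 * (42.6 - 0.25)
= 5.97 * 42.35
= 252.8295
R = 24367.2 / 252.8295
= 96.378%

96.378%


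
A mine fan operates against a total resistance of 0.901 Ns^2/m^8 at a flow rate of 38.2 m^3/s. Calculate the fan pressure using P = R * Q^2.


Compute Q^2:
Q^2 = 38.2^2 = 1459.24
Compute pressure:
P = R * Q^2 = 0.901 * 1459.24
= 1314.7752 Pa

1314.7752 Pa


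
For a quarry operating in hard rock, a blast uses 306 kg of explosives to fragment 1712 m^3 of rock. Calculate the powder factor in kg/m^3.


Powder factor = explosive mass / rock volume
= 306 / 1712
= 0.1787 kg/m^3

0.1787 kg/m^3


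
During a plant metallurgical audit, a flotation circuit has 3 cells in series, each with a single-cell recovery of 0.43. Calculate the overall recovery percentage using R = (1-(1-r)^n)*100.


Complement of single-cell recovery:
1 - r = 1 - 0.43 = 0.57
Raise to power n:
(1 - r)^3 = 0.57^3 = 0.185193
Overall recovery:
R = (1 - 0.185193) * 100
= 81.4807%

81.4807%


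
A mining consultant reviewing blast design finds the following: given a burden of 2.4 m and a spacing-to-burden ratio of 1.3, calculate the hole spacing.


Spacing = burden * ratio
= 2.4 * 1.3
= 3.12 m

3.12 m


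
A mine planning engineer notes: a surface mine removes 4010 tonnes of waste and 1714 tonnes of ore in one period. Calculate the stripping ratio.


Stripping ratio = waste tonnage / ore tonnage
= 4010 / 1714
= 2.3396

2.3396


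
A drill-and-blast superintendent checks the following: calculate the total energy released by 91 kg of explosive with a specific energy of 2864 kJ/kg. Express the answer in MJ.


260.624 MJ

Energy = mass * specific_energy / 1000
= 91 * 2864 / 1000
= 260624 / 1000
= 260.624 MJ


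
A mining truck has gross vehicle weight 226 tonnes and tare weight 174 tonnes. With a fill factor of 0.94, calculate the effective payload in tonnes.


Maximum payload = gross - tare
= 226 - 174 = 52 tonnes
Effective payload = max payload * fill factor
= 52 * 0.94
= 48.88 tonnes

48.88 tonnes


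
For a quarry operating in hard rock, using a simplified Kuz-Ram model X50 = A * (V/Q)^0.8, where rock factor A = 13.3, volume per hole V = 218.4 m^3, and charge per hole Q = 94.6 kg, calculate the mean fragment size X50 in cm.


Compute V/Q:
V/Q = 218.4 / 94.6 = 2.308668076
Raise to the power 0.8:
(V/Q)^0.8 = 2.308668076^0.8 = 1.952941337
Multiply by A:
X50 = 13.3 * 1.952941337
= 25.9741 cm

25.9741 cm


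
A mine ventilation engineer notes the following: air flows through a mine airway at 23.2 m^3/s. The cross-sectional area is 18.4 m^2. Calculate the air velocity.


1.2609 m/s

Velocity = flow rate / cross-sectional area
= 23.2 / 18.4
= 1.2609 m/s


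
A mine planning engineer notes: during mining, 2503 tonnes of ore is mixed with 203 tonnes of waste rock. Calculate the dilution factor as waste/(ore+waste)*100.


7.5018%

Total material = ore + waste
= 2503 + 203 = 2706 tonnes
Dilution = waste / total * 100
= 203 / 2706 * 100
= 0.07501847746 * 100
= 7.5018%


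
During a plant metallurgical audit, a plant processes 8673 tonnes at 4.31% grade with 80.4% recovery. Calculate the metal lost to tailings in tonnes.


Total metal in feed:
= 8673 * 4.31 / 100 = 373.8063 tonnes
Metal recovered:
= 373.8063 * 80.4 / 100 = 300.5402652 tonnes
Metal lost to tailings:
= 373.8063 - 300.5402652
= 73.266 tonnes

73.266 tonnes


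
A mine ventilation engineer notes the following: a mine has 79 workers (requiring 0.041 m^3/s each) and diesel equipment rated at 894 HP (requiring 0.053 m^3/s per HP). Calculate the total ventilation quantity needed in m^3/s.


50.621 m^3/s

Airflow for workers:
Q_people = 79 * 0.041 = 3.239 m^3/s
Airflow for diesel equipment:
Q_diesel = 894 * 0.053 = 47.382 m^3/s
Total ventilation:
Q_total = 3.239 + 47.382
= 50.621 m^3/s


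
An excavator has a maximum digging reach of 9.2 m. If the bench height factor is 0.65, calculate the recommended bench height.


Bench height = reach * factor
= 9.2 * 0.65
= 5.98 m

5.98 m


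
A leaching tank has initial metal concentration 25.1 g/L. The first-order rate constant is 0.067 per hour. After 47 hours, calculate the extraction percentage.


95.7105%

Compute the exponent:
-k * t = -0.067 * 47 = -3.149
Remaining concentration:
C = 25.1 * exp(-3.149)
= 25.1 * 0.04289500043
= 1.076664511 g/L
Extracted = 25.1 - 1.076664511 = 24.02333549 g/L
Extraction % = 24.02333549 / 25.1 * 100
= 95.7105%


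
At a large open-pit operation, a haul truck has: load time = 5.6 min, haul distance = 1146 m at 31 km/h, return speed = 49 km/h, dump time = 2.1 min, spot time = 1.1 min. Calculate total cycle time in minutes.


12.4213 min

Convert haul speed to m/min: 31 * 1000/60 = 516.6666667 m/min
Haul time = 1146 / 516.6666667 = 2.218064516 min
Convert return speed to m/min: 49 * 1000/60 = 816.6666667 m/min
Return time = 1146 / 816.6666667 = 1.403265306 min
Total cycle time:
= 5.6 + 2.218064516 + 2.1 + 1.403265306 + 1.1
= 12.4213 min


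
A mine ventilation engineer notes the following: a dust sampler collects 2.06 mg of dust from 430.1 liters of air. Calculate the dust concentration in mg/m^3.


Convert liters to m^3: 1 m^3 = 1000 L
Concentration = mass / volume * 1000
= 2.06 / 430.1 * 1000
= 0.004789583818 * 1000
= 4.7896 mg/m^3

4.7896 mg/m^3


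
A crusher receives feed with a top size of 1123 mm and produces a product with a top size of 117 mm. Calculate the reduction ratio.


9.5983

Reduction ratio = feed size / product size
= 1123 / 117
= 9.5983


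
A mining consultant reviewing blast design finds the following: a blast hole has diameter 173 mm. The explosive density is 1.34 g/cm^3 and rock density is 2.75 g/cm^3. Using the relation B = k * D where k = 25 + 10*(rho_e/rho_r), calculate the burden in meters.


5.168 m

First, compute k:
rho_e / rho_r = 1.34 / 2.75 = 0.4872727273
k = 25 + 10 * 0.4872727273 = 29.87272727
Then, compute burden:
B = k * D / 1000 = 29.87272727 * 173 / 1000
= 5167.981818 / 1000
= 5.168 m


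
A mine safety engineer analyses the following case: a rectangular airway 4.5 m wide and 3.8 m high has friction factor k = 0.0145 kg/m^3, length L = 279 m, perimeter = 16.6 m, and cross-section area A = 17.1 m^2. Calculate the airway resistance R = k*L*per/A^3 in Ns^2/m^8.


0.0134 Ns^2/m^8

Compute the numerator:
k * L * per = 0.0145 * 279 * 16.6
= 67.1553
Compute the denominator:
A^3 = 17.1^3 = 5000.211
Resistance:
R = 67.1553 / 5000.211
= 0.0134 Ns^2/m^8


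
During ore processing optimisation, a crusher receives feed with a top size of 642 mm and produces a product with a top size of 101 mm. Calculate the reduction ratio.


Reduction ratio = feed size / product size
= 642 / 101
= 6.3564

6.3564


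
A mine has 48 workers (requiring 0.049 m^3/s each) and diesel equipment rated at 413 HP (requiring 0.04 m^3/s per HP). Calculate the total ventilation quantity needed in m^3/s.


18.872 m^3/s

Airflow for workers:
Q_people = 48 * 0.049 = 2.352 m^3/s
Airflow for diesel equipment:
Q_diesel = 413 * 0.04 = 16.52 m^3/s
Total ventilation:
Q_total = 2.352 + 16.52
= 18.872 m^3/s


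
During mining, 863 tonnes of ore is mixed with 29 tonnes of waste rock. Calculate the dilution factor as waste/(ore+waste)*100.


3.2511%

Total material = ore + waste
= 863 + 29 = 892 tonnes
Dilution = waste / total * 100
= 29 / 892 * 100
= 0.03251121076 * 100
= 3.2511%


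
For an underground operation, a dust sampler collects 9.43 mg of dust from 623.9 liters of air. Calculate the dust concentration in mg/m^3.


Convert liters to m^3: 1 m^3 = 1000 L
Concentration = mass / volume * 1000
= 9.43 / 623.9 * 1000
= 0.0151146017 * 1000
= 15.1146 mg/m^3

15.1146 mg/m^3


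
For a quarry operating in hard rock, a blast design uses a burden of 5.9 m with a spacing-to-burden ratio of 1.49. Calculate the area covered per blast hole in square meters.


First, find the spacing:
Spacing = burden * ratio = 5.9 * 1.49
= 8.791 m
Then, calculate the area:
Area = burden * spacing = 5.9 * 8.791
= 51.8669 m^2

51.8669 m^2
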